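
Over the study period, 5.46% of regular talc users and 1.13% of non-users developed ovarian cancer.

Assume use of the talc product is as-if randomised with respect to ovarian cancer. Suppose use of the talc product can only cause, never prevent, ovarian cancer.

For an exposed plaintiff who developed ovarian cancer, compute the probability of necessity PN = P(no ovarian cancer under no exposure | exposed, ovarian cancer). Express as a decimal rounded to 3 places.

p₁ = 0.0546, p₀ = 0.0113.
Under exogeneity and monotonicity, PN = (p₁ − p₀) / p₁.
PN = (0.0546 − 0.0113) / 0.0546 = 0.0433 / 0.0546 ≈ 0.7930

PN ≈ 0.793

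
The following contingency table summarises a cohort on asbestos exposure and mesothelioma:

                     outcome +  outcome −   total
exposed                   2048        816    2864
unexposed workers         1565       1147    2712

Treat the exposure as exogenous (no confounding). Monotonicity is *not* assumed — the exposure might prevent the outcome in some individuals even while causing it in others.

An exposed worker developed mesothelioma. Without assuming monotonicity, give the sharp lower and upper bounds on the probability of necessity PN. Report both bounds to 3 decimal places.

0.193 ≤ PN ≤ 0.591

p₁ = P(outcome | exposed) = 2048/2864 = 0.71508
p₀ = P(outcome | unexposed) = 1565/2712 = 0.57706
Under exogeneity alone the bounds on PN are max{0,(p₁−p₀)/p₁} ≤ PN ≤ min{1,(1−p₀)/p₁}.
  lower = (p₁ − p₀)/p₁ = 0.13802 / 0.71508 ≈ 0.1930
  upper = min{1, (1 − p₀)/p₁} = 0.42294 / 0.71508 ≈ 0.5914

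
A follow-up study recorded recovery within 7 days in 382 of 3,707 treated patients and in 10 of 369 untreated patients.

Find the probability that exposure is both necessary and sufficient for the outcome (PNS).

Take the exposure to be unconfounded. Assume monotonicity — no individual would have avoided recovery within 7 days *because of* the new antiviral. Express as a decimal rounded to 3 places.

p₁ = P(outcome | exposed) = 382/3707 = 0.10305
p₀ = P(outcome | unexposed) = 10/369 = 0.0271
Under exogeneity and monotonicity, PNS = p₁ − p₀.
PNS = 0.10305 − 0.0271 = 0.075948

PNS ≈ 0.076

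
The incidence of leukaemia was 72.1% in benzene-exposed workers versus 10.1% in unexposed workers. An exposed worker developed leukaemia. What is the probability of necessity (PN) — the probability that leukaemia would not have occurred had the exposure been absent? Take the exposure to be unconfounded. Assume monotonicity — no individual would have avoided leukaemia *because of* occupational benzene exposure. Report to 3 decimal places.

PN ≈ 0.860

p₁ = 0.721, p₀ = 0.101.
Under exogeneity and monotonicity, PN = (p₁ − p₀) / p₁.
PN = (0.721 − 0.101) / 0.721 = 0.62 / 0.721 ≈ 0.8599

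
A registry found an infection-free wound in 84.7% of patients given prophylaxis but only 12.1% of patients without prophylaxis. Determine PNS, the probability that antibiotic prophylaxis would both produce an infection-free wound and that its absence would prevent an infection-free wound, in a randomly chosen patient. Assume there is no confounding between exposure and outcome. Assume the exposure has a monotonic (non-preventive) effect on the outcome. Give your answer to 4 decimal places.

PNS ≈ 0.7260

p₁ = 0.847, p₀ = 0.121.
Under exogeneity and monotonicity, PNS = p₁ − p₀.
PNS = 0.847 − 0.121 = 0.726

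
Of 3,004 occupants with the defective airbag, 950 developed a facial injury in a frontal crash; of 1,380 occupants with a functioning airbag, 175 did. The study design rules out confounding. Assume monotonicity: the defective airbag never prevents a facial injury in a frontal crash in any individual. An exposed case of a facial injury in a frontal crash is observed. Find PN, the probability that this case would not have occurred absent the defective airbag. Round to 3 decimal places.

PN ≈ 0.599

p₁ = P(outcome | exposed) = 950/3004 = 0.31625
p₀ = P(outcome | unexposed) = 175/1380 = 0.12681
Under exogeneity and monotonicity, PN = (p₁ − p₀) / p₁.
PN = (0.31625 − 0.12681) / 0.31625 = 0.18943 / 0.31625 ≈ 0.5990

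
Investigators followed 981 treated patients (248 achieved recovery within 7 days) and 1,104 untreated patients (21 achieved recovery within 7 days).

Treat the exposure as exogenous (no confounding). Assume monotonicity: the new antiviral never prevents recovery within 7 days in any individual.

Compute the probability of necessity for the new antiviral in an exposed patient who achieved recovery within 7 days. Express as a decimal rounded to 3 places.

p₁ = P(outcome | exposed) = 248/981 = 0.2528
p₀ = P(outcome | unexposed) = 21/1104 = 0.019022
Under exogeneity and monotonicity, PN = (p₁ − p₀) / p₁.
PN = (0.2528 − 0.019022) / 0.2528 = 0.23378 / 0.2528 ≈ 0.9248

PN ≈ 0.925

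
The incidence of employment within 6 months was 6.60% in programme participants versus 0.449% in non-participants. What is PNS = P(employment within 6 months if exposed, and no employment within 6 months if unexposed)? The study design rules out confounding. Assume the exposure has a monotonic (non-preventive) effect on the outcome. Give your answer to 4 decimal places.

p₁ = 0.066, p₀ = 0.00449.
Under exogeneity and monotonicity, PNS = p₁ − p₀.
PNS = 0.066 − 0.00449 = 0.06151

PNS ≈ 0.0615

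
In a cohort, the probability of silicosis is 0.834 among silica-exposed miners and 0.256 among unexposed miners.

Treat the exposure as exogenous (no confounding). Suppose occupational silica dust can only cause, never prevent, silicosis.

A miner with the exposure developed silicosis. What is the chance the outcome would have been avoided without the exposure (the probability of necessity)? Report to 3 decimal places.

PN ≈ 0.693

Let p₁ = 0.834, p₀ = 0.256.
Under exogeneity and monotonicity, PN = (p₁ − p₀) / p₁.
PN = (0.834 − 0.256) / 0.834 = 0.578 / 0.834 ≈ 0.6930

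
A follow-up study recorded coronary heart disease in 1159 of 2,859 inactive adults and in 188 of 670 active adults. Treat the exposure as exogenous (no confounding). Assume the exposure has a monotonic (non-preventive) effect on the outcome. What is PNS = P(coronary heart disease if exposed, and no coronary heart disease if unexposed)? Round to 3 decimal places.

p₁ = P(outcome | exposed) = 1159/2859 = 0.40539
p₀ = P(outcome | unexposed) = 188/670 = 0.2806
Under exogeneity and monotonicity, PNS = p₁ − p₀.
PNS = 0.40539 − 0.2806 = 0.12479

PNS ≈ 0.125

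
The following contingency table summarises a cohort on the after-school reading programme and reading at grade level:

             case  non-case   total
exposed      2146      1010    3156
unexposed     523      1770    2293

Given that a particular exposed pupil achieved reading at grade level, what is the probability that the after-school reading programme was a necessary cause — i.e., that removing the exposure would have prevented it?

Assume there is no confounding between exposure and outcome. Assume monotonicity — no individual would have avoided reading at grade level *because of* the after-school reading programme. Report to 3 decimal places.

PN ≈ 0.665

p₁ = P(outcome | exposed) = 2146/3156 = 0.67997
p₀ = P(outcome | unexposed) = 523/2293 = 0.22809
Under exogeneity and monotonicity, PN = (p₁ − p₀) / p₁.
PN = (0.67997 − 0.22809) / 0.67997 = 0.45189 / 0.67997 ≈ 0.6646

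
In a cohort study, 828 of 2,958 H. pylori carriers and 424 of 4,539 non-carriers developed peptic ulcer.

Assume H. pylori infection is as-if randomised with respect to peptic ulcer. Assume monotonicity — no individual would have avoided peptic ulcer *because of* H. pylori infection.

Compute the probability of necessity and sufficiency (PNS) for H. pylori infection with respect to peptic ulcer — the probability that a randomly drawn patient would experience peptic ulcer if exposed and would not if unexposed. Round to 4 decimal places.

PNS ≈ 0.1865

p₁ = P(outcome | exposed) = 828/2958 = 0.27992
p₀ = P(outcome | unexposed) = 424/4539 = 0.093413
Under exogeneity and monotonicity, PNS = p₁ − p₀.
PNS = 0.27992 − 0.093413 = 0.18651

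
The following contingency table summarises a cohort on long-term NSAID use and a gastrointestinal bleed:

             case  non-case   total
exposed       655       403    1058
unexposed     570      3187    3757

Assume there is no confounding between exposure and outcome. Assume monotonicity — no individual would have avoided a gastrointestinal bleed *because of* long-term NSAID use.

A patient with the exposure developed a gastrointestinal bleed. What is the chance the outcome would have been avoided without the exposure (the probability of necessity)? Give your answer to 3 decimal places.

PN ≈ 0.755

p₁ = P(outcome | exposed) = 655/1058 = 0.61909
p₀ = P(outcome | unexposed) = 570/3757 = 0.15172
Under exogeneity and monotonicity, PN = (p₁ − p₀)/p₁.
PN = (0.61909 − 0.15172) / 0.61909 ≈ 0.7549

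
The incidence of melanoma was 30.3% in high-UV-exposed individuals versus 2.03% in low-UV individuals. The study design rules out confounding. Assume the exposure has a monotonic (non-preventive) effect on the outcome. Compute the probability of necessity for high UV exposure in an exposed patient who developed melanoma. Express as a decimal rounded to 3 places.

p₁ = 0.303, p₀ = 0.0203.
Under exogeneity and monotonicity, PN = (p₁ − p₀) / p₁.
PN = (0.303 − 0.0203) / 0.303 = 0.2827 / 0.303 ≈ 0.9330

PN ≈ 0.933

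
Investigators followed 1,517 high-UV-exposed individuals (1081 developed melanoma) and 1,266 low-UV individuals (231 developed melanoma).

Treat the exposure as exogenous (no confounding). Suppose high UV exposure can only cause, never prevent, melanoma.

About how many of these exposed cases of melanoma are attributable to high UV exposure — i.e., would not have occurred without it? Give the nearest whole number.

p₁ = P(outcome | exposed) = 1081/1517 = 0.71259
p₀ = P(outcome | unexposed) = 231/1266 = 0.18246
PN = (p₁ − p₀)/p₁ = (0.71259 − 0.18246) / 0.71259 ≈ 0.74394.
Attributable cases ≈ PN × (exposed cases) = 0.74394 × 1081 ≈ 804.20.

about 804 cases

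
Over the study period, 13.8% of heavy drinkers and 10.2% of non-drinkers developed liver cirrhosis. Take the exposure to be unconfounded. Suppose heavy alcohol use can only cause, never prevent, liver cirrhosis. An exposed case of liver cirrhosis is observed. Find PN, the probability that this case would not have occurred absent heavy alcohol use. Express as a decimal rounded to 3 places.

PN ≈ 0.261

p₁ = 0.138, p₀ = 0.102.
Under exogeneity and monotonicity, PN = (p₁ − p₀) / p₁.
PN = (0.138 − 0.102) / 0.138 = 0.036 / 0.138 ≈ 0.2609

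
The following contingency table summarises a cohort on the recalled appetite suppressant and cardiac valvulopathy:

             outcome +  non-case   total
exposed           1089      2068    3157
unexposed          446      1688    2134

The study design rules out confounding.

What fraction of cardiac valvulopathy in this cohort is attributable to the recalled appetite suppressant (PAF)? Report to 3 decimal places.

PAF ≈ 0.280

p₁ = P(outcome | exposed) = 1089/3157 = 0.34495
p₀ = P(outcome | unexposed) = 446/2134 = 0.209
Exposure prevalence π = 3157/5291 = 0.59667; overall risk P(Y=1) = 0.29012.
Under exogeneity, PAF = [P(Y=1) − p₀]/P(Y=1).
PAF = (0.29012 − 0.209) / 0.29012 ≈ 0.2796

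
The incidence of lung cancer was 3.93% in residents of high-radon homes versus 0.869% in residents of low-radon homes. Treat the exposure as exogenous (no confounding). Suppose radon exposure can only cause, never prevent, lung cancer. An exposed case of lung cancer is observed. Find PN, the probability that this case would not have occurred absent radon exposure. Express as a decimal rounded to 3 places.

p₁ = 0.0393, p₀ = 0.00869.
Under exogeneity and monotonicity, PN = (p₁ − p₀) / p₁.
PN = (0.0393 − 0.00869) / 0.0393 = 0.03061 / 0.0393 ≈ 0.7789

PN ≈ 0.779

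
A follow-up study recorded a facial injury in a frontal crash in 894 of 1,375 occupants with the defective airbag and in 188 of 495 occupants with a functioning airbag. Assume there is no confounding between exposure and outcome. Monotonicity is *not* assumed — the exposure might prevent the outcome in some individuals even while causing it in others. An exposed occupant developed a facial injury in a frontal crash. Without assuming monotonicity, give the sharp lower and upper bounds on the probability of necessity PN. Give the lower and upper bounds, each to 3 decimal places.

p₁ = P(outcome | exposed) = 894/1375 = 0.65018
p₀ = P(outcome | unexposed) = 188/495 = 0.3798
Under exogeneity alone the bounds on PN are max{0,(p₁−p₀)/p₁} ≤ PN ≤ min{1,(1−p₀)/p₁}.
  lower = (p₁ − p₀)/p₁ = 0.27038 / 0.65018 ≈ 0.4159
  upper = min{1, (1 − p₀)/p₁} = 0.6202 / 0.65018 ≈ 0.9539

0.416 ≤ PN ≤ 0.954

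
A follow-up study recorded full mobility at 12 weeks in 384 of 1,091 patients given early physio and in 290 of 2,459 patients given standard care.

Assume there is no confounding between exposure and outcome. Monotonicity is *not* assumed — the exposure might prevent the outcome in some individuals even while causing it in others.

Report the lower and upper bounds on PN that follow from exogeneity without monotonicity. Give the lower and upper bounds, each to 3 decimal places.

0.665 ≤ PN ≤ 1.000

p₁ = P(outcome | exposed) = 384/1091 = 0.35197
p₀ = P(outcome | unexposed) = 290/2459 = 0.11793
Under exogeneity alone the bounds on PN are max{0,(p₁−p₀)/p₁} ≤ PN ≤ min{1,(1−p₀)/p₁}.
  lower = (p₁ − p₀)/p₁ = 0.23404 / 0.35197 ≈ 0.6649
  upper = min{1, (1 − p₀)/p₁} = 0.88207 / 0.35197 ≈ 2.5061 → capped at 1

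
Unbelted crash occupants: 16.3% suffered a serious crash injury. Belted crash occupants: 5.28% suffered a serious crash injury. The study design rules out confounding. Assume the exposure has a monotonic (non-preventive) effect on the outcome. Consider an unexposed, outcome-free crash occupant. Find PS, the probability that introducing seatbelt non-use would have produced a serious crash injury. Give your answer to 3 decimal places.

PS ≈ 0.116

p₁ = 0.163, p₀ = 0.0528.
Under exogeneity and monotonicity, PS = (p₁ − p₀) / (1 − p₀).
PS = (0.163 − 0.0528) / (1 − 0.0528) = 0.1102 / 0.9472 ≈ 0.1163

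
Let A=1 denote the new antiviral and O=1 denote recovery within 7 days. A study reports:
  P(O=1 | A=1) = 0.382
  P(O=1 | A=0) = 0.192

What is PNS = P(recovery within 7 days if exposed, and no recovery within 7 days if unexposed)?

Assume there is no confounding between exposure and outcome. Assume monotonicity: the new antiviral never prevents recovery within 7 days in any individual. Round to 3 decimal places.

Let p₁ = 0.382, p₀ = 0.192.
Under exogeneity and monotonicity, PNS = p₁ − p₀.
PNS = 0.382 − 0.192 = 0.19

PNS ≈ 0.190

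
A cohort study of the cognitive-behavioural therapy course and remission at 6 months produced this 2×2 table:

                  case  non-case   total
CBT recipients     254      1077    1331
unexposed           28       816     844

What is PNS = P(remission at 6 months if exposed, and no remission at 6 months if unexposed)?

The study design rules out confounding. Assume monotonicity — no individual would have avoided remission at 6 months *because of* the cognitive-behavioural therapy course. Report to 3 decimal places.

p₁ = P(outcome | exposed) = 254/1331 = 0.19083
p₀ = P(outcome | unexposed) = 28/844 = 0.033175
Under exogeneity and monotonicity, PNS = p₁ − p₀.
PNS = 0.19083 − 0.033175 = 0.15766

PNS ≈ 0.158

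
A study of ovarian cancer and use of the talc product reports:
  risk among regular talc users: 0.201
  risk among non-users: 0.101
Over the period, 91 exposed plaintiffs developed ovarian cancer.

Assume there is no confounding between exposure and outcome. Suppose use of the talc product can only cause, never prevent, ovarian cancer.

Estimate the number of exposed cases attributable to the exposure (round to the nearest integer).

about 45 cases

Let p₁ = 0.201, p₀ = 0.101.
PN = (p₁ − p₀)/p₁ = (0.201 − 0.101) / 0.201 ≈ 0.49751.
Attributable cases ≈ PN × (exposed cases) = 0.49751 × 91 ≈ 45.27.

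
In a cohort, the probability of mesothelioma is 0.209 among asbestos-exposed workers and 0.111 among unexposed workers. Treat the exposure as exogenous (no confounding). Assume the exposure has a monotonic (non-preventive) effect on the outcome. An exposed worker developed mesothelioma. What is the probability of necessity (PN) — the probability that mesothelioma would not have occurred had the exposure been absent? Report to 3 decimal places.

Let p₁ = 0.209, p₀ = 0.111.
Under exogeneity and monotonicity, PN = (p₁ − p₀) / p₁.
PN = (0.209 − 0.111) / 0.209 = 0.098 / 0.209 ≈ 0.4689

PN ≈ 0.469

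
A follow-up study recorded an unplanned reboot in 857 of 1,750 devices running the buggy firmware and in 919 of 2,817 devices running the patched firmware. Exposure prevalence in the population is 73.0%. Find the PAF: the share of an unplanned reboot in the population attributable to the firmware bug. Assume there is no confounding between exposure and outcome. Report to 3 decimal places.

p₁ = P(outcome | exposed) = 857/1750 = 0.48971
p₀ = P(outcome | unexposed) = 919/2817 = 0.32623
Overall risk P(Y=1) = π·p₁ + (1−π)·p₀ = 0.73×0.48971 + 0.27×0.32623 = 0.44557.
Under exogeneity, PAF = [P(Y=1) − p₀] / P(Y=1).
PAF = (0.44557 − 0.32623) / 0.44557 ≈ 0.2678

PAF ≈ 0.268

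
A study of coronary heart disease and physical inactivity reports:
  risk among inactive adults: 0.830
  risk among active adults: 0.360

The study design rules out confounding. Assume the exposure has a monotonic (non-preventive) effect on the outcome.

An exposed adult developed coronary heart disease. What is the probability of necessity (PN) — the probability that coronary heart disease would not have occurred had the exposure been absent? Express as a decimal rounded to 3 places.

PN ≈ 0.566

Let p₁ = 0.83, p₀ = 0.36.
Under exogeneity and monotonicity, PN = (p₁ − p₀) / p₁.
PN = (0.83 − 0.36) / 0.83 = 0.47 / 0.83 ≈ 0.5663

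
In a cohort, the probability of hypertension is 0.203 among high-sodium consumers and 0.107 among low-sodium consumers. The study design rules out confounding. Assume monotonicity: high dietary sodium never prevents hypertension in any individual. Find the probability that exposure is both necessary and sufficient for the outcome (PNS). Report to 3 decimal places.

Let p₁ = 0.203, p₀ = 0.107.
Under exogeneity and monotonicity, PNS = p₁ − p₀.
PNS = 0.203 − 0.107 = 0.096

PNS ≈ 0.096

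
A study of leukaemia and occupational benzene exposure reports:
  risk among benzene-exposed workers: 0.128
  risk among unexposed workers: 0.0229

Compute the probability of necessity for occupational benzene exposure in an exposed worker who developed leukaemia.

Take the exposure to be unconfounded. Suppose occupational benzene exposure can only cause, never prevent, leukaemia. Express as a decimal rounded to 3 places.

PN ≈ 0.821

Let p₁ = 0.128, p₀ = 0.0229.
Under exogeneity and monotonicity, PN = (p₁ − p₀) / p₁.
PN = (0.128 − 0.0229) / 0.128 = 0.1051 / 0.128 ≈ 0.8211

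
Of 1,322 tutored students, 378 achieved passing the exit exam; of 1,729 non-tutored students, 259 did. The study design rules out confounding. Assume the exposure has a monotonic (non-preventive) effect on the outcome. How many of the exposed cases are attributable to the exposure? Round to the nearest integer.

about 180 cases

p₁ = P(outcome | exposed) = 378/1322 = 0.28593
p₀ = P(outcome | unexposed) = 259/1729 = 0.1498
PN = (p₁ − p₀)/p₁ = (0.28593 − 0.1498) / 0.28593 ≈ 0.47610.
Attributable cases ≈ PN × (exposed cases) = 0.47610 × 378 ≈ 179.97.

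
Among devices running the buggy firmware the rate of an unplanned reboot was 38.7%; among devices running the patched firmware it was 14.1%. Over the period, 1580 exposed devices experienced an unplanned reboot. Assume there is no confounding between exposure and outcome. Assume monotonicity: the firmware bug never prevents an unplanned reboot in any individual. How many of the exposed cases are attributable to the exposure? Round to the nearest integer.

p₁ = 0.387, p₀ = 0.141.
PN = (p₁ − p₀)/p₁ = (0.387 − 0.141) / 0.387 ≈ 0.63566.
Attributable cases ≈ PN × (exposed cases) = 0.63566 × 1580 ≈ 1004.34.

about 1004 cases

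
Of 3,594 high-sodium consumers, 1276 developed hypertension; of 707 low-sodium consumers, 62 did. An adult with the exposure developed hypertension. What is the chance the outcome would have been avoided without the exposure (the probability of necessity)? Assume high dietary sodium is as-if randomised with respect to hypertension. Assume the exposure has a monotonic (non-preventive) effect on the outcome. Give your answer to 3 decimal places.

p₁ = P(outcome | exposed) = 1276/3594 = 0.35504
p₀ = P(outcome | unexposed) = 62/707 = 0.087694
Under exogeneity and monotonicity, PN = (p₁ − p₀) / p₁.
PN = (0.35504 − 0.087694) / 0.35504 = 0.26734 / 0.35504 ≈ 0.7530

PN ≈ 0.753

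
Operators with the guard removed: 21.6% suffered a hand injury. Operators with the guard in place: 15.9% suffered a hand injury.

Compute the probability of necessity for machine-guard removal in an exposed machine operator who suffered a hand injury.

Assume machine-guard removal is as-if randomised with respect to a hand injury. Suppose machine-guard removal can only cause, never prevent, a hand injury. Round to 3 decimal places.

PN ≈ 0.264

p₁ = 0.216, p₀ = 0.159.
Under exogeneity and monotonicity, PN = (p₁ − p₀) / p₁.
PN = (0.216 − 0.159) / 0.216 = 0.057 / 0.216 ≈ 0.2639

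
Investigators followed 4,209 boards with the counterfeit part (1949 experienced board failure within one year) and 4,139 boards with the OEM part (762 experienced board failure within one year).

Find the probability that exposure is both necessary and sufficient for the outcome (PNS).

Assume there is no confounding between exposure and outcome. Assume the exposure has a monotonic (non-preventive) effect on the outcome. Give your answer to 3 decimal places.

PNS ≈ 0.279

p₁ = P(outcome | exposed) = 1949/4209 = 0.46306
p₀ = P(outcome | unexposed) = 762/4139 = 0.1841
Under exogeneity and monotonicity, PNS = p₁ − p₀.
PNS = 0.46306 − 0.1841 = 0.27895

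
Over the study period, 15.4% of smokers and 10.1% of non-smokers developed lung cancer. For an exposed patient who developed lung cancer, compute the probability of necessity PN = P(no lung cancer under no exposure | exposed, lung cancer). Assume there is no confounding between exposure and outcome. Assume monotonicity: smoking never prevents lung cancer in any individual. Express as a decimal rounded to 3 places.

p₁ = 0.154, p₀ = 0.101.
Under exogeneity and monotonicity, PN = (p₁ − p₀) / p₁.
PN = (0.154 − 0.101) / 0.154 = 0.053 / 0.154 ≈ 0.3442

PN ≈ 0.344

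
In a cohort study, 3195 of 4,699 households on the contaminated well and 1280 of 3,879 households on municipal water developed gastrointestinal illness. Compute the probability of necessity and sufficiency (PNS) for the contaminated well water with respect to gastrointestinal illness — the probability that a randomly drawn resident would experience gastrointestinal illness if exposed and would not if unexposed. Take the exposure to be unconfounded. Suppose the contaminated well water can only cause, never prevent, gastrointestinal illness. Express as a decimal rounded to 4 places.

p₁ = P(outcome | exposed) = 3195/4699 = 0.67993
p₀ = P(outcome | unexposed) = 1280/3879 = 0.32998
Under exogeneity and monotonicity, PNS = p₁ − p₀.
PNS = 0.67993 − 0.32998 = 0.34995

PNS ≈ 0.3499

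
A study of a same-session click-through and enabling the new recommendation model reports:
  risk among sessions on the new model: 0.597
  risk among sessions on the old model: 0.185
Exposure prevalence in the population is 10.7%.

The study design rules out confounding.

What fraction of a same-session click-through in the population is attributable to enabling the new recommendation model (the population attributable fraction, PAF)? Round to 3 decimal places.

PAF ≈ 0.192

Let p₁ = 0.597, p₀ = 0.185.
Overall risk P(Y=1) = π·p₁ + (1−π)·p₀ = 0.107×0.597 + 0.893×0.185 = 0.22908.
Under exogeneity, PAF = [P(Y=1) − p₀] / P(Y=1).
PAF = (0.22908 − 0.185) / 0.22908 ≈ 0.1924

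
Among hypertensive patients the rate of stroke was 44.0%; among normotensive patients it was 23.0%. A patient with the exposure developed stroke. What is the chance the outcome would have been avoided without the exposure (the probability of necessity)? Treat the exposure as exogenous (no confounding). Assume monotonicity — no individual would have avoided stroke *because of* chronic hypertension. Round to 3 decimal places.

p₁ = 0.44, p₀ = 0.23.
Under exogeneity and monotonicity, PN = (p₁ − p₀) / p₁.
PN = (0.44 − 0.23) / 0.44 = 0.21 / 0.44 ≈ 0.4773

PN ≈ 0.477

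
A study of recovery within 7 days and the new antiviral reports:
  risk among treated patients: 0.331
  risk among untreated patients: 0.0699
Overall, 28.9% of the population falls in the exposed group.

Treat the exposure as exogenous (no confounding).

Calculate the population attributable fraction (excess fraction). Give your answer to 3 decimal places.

Let p₁ = 0.331, p₀ = 0.0699.
Overall risk P(Y=1) = π·p₁ + (1−π)·p₀ = 0.289×0.331 + 0.711×0.0699 = 0.14536.
Under exogeneity, PAF = [P(Y=1) − p₀] / P(Y=1).
PAF = (0.14536 − 0.0699) / 0.14536 ≈ 0.5191

PAF ≈ 0.519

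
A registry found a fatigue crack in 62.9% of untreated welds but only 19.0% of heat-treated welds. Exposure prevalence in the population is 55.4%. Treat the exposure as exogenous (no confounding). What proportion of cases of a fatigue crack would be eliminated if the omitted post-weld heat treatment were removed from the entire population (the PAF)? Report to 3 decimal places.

PAF ≈ 0.561

p₁ = 0.629, p₀ = 0.19.
Overall risk P(Y=1) = π·p₁ + (1−π)·p₀ = 0.554×0.629 + 0.446×0.19 = 0.43321.
Under exogeneity, PAF = [P(Y=1) − p₀] / P(Y=1).
PAF = (0.43321 − 0.19) / 0.43321 ≈ 0.5614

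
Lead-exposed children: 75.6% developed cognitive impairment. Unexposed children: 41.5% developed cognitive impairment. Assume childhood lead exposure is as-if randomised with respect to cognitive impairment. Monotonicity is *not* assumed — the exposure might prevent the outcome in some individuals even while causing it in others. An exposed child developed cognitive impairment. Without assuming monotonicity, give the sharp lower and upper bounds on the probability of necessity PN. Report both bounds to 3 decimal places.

0.451 ≤ PN ≤ 0.774

p₁ = 0.756, p₀ = 0.415.
Under exogeneity alone the bounds on PN are max{0,(p₁−p₀)/p₁} ≤ PN ≤ min{1,(1−p₀)/p₁}.
  lower = (p₁ − p₀)/p₁ = 0.341 / 0.756 ≈ 0.4511
  upper = min{1, (1 − p₀)/p₁} = 0.585 / 0.756 ≈ 0.7738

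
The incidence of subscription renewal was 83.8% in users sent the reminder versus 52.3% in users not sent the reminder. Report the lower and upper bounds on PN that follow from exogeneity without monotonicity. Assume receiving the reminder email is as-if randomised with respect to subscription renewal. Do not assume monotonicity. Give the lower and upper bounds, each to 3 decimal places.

0.376 ≤ PN ≤ 0.569

p₁ = 0.838, p₀ = 0.523.
Under exogeneity alone the bounds on PN are max{0,(p₁−p₀)/p₁} ≤ PN ≤ min{1,(1−p₀)/p₁}.
  lower = (p₁ − p₀)/p₁ = 0.315 / 0.838 ≈ 0.3759
  upper = min{1, (1 − p₀)/p₁} = 0.477 / 0.838 ≈ 0.5692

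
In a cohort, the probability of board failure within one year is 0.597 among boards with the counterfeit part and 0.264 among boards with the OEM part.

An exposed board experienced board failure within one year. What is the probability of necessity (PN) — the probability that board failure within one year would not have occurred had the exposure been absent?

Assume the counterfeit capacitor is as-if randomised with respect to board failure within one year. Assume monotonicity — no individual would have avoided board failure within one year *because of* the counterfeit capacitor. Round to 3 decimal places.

PN ≈ 0.558

Let p₁ = 0.597, p₀ = 0.264.
Under exogeneity and monotonicity, PN = (p₁ − p₀) / p₁.
PN = (0.597 − 0.264) / 0.597 = 0.333 / 0.597 ≈ 0.5578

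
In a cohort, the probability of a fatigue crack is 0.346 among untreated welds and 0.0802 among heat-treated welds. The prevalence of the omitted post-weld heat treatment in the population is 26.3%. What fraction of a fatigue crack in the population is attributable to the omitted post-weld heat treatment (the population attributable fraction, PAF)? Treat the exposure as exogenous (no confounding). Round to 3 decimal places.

Let p₁ = 0.346, p₀ = 0.0802.
Overall risk P(Y=1) = π·p₁ + (1−π)·p₀ = 0.263×0.346 + 0.737×0.0802 = 0.15011.
Under exogeneity, PAF = [P(Y=1) − p₀] / P(Y=1).
PAF = (0.15011 − 0.0802) / 0.15011 ≈ 0.4657

PAF ≈ 0.466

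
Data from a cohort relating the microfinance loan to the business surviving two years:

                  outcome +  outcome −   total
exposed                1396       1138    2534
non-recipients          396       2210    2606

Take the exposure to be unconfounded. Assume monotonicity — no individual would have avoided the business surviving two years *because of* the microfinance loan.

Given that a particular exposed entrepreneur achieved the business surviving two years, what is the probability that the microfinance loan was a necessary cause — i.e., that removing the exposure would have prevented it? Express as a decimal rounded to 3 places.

PN ≈ 0.724

p₁ = P(outcome | exposed) = 1396/2534 = 0.55091
p₀ = P(outcome | unexposed) = 396/2606 = 0.15196
Under exogeneity and monotonicity, PN = (p₁ − p₀)/p₁.
PN = (0.55091 − 0.15196) / 0.55091 ≈ 0.7242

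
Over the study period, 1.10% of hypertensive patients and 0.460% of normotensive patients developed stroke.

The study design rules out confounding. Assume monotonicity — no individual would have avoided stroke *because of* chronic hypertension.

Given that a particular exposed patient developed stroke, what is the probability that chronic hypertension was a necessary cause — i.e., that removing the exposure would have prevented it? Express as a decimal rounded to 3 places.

PN ≈ 0.582

p₁ = 0.011, p₀ = 0.0046.
Under exogeneity and monotonicity, PN = (p₁ − p₀) / p₁.
PN = (0.011 − 0.0046) / 0.011 = 0.0064 / 0.011 ≈ 0.5818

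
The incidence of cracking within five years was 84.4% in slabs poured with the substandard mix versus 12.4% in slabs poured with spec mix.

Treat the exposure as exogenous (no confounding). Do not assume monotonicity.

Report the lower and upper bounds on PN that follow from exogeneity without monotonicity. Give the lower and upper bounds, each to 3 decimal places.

0.853 ≤ PN ≤ 1.000

p₁ = 0.844, p₀ = 0.124.
Under exogeneity alone the bounds on PN are max{0,(p₁−p₀)/p₁} ≤ PN ≤ min{1,(1−p₀)/p₁}.
  lower = (p₁ − p₀)/p₁ = 0.72 / 0.844 ≈ 0.8531
  upper = min{1, (1 − p₀)/p₁} = 0.876 / 0.844 ≈ 1.0379 → capped at 1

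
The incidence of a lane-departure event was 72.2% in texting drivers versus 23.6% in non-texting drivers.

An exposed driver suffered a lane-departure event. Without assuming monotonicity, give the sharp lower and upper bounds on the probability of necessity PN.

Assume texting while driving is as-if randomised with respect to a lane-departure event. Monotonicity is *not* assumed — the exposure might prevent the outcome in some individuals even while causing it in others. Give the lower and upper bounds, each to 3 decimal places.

p₁ = 0.722, p₀ = 0.236.
Under exogeneity alone the bounds on PN are max{0,(p₁−p₀)/p₁} ≤ PN ≤ min{1,(1−p₀)/p₁}.
  lower = (p₁ − p₀)/p₁ = 0.486 / 0.722 ≈ 0.6731
  upper = min{1, (1 − p₀)/p₁} = 0.764 / 0.722 ≈ 1.0582 → capped at 1

0.673 ≤ PN ≤ 1.000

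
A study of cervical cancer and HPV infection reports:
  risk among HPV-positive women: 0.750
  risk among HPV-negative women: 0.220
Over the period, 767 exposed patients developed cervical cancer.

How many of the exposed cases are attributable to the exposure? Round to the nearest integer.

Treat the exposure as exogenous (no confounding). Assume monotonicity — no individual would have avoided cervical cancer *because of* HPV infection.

Let p₁ = 0.75, p₀ = 0.22.
PN = (p₁ − p₀)/p₁ = (0.75 − 0.22) / 0.75 ≈ 0.70667.
Attributable cases ≈ PN × (exposed cases) = 0.70667 × 767 ≈ 542.01.

about 542 cases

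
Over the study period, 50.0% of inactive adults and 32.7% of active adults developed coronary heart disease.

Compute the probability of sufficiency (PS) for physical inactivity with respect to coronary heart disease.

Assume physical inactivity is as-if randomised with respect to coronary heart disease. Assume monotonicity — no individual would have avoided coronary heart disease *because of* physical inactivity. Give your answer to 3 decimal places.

PS ≈ 0.257

p₁ = 0.5, p₀ = 0.327.
Under exogeneity and monotonicity, PS = (p₁ − p₀) / (1 − p₀).
PS = (0.5 − 0.327) / (1 − 0.327) = 0.173 / 0.673 ≈ 0.2571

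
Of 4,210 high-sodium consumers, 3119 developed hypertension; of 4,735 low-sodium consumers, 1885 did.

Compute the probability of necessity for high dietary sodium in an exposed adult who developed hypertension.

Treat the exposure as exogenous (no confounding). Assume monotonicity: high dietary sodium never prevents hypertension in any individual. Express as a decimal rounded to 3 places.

PN ≈ 0.463

p₁ = P(outcome | exposed) = 3119/4210 = 0.74086
p₀ = P(outcome | unexposed) = 1885/4735 = 0.3981
Under exogeneity and monotonicity, PN = (p₁ − p₀) / p₁.
PN = (0.74086 − 0.3981) / 0.74086 = 0.34276 / 0.74086 ≈ 0.4626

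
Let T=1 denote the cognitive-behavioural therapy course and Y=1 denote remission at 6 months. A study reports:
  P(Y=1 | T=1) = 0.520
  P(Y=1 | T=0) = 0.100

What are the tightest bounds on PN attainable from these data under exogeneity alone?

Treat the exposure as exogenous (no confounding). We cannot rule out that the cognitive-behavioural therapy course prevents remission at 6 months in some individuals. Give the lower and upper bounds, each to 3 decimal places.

0.808 ≤ PN ≤ 1.000

Let p₁ = 0.52, p₀ = 0.1.
Under exogeneity alone the bounds on PN are max{0,(p₁−p₀)/p₁} ≤ PN ≤ min{1,(1−p₀)/p₁}.
  lower = (p₁ − p₀)/p₁ = 0.42 / 0.52 ≈ 0.8077
  upper = min{1, (1 − p₀)/p₁} = 0.9 / 0.52 ≈ 1.7308 → capped at 1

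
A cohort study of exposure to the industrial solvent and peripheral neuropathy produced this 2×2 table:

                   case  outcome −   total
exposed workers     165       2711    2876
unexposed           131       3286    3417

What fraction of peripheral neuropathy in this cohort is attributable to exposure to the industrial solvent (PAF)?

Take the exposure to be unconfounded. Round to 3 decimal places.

PAF ≈ 0.185

p₁ = P(outcome | exposed) = 165/2876 = 0.057371
p₀ = P(outcome | unexposed) = 131/3417 = 0.038338
Exposure prevalence π = 2876/6293 = 0.45702; overall risk P(Y=1) = 0.047036.
Under exogeneity, PAF = [P(Y=1) − p₀]/P(Y=1).
PAF = (0.047036 − 0.038338) / 0.047036 ≈ 0.1849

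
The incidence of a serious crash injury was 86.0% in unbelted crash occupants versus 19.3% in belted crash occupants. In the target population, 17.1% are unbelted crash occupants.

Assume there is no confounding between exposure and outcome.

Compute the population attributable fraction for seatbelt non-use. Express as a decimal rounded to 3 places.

p₁ = 0.86, p₀ = 0.193.
Overall risk P(Y=1) = π·p₁ + (1−π)·p₀ = 0.171×0.86 + 0.829×0.193 = 0.30706.
Under exogeneity, PAF = [P(Y=1) − p₀] / P(Y=1).
PAF = (0.30706 − 0.193) / 0.30706 ≈ 0.3715

PAF ≈ 0.371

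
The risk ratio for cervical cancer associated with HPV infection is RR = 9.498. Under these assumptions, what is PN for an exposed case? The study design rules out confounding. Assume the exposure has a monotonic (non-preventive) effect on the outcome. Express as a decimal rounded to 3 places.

Under exogeneity and monotonicity, PN = (RR − 1) / RR = 1 − 1/RR.
PN = (9.498 − 1) / 9.498 = 8.498 / 9.498 ≈ 0.8947

PN ≈ 0.895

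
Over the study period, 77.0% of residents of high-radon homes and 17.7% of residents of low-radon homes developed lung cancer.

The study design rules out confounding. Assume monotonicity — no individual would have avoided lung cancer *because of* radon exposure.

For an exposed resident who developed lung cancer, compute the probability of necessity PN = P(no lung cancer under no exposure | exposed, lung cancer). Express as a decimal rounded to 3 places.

p₁ = 0.77, p₀ = 0.177.
Under exogeneity and monotonicity, PN = (p₁ − p₀) / p₁.
PN = (0.77 − 0.177) / 0.77 = 0.593 / 0.77 ≈ 0.7701

PN ≈ 0.770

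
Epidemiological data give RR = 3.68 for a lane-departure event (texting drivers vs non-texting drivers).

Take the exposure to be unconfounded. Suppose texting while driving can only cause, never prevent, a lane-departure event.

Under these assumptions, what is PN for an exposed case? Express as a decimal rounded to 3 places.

Under exogeneity and monotonicity, PN = (RR − 1) / RR = 1 − 1/RR.
PN = (3.68 − 1) / 3.68 = 2.68 / 3.68 ≈ 0.7283

PN ≈ 0.728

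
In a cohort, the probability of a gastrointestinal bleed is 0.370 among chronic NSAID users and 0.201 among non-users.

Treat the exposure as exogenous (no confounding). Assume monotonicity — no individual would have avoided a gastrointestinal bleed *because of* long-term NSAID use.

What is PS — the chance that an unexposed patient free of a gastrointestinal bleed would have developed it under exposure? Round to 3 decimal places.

Let p₁ = 0.37, p₀ = 0.201.
Under exogeneity and monotonicity, PS = (p₁ − p₀) / (1 − p₀).
PS = (0.37 − 0.201) / (1 − 0.201) = 0.169 / 0.799 ≈ 0.2115

PS ≈ 0.212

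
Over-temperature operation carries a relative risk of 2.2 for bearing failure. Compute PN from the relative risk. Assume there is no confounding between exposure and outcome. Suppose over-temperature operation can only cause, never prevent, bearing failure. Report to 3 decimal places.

Under exogeneity and monotonicity, PN = (RR − 1) / RR = 1 − 1/RR.
PN = (2.2 − 1) / 2.2 = 1.2 / 2.2 ≈ 0.5455

PN ≈ 0.545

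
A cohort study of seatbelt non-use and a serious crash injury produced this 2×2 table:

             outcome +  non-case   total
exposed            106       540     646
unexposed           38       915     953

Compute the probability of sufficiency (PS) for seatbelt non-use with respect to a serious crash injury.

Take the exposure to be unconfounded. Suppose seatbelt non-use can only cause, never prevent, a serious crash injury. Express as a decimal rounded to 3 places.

PS ≈ 0.129

p₁ = P(outcome | exposed) = 106/646 = 0.16409
p₀ = P(outcome | unexposed) = 38/953 = 0.039874
Under exogeneity and monotonicity, PS = (p₁ − p₀)/(1 − p₀).
PS = (0.16409 − 0.039874) / 0.96013 ≈ 0.1294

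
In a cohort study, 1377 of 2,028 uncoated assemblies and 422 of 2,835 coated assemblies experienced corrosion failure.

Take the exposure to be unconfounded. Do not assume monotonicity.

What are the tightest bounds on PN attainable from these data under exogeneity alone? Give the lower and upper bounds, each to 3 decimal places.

0.781 ≤ PN ≤ 1.000

p₁ = P(outcome | exposed) = 1377/2028 = 0.67899
p₀ = P(outcome | unexposed) = 422/2835 = 0.14885
Under exogeneity alone the bounds on PN are max{0,(p₁−p₀)/p₁} ≤ PN ≤ min{1,(1−p₀)/p₁}.
  lower = (p₁ − p₀)/p₁ = 0.53014 / 0.67899 ≈ 0.7808
  upper = min{1, (1 − p₀)/p₁} = 0.85115 / 0.67899 ≈ 1.2535 → capped at 1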